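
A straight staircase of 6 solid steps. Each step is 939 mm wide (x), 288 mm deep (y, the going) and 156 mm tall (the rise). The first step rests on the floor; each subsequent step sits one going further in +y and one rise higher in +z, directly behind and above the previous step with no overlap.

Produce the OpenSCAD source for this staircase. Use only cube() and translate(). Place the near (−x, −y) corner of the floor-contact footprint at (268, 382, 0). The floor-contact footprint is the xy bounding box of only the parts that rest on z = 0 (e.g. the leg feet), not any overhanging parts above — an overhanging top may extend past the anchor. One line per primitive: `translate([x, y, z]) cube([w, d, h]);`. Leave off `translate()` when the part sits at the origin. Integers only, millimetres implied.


translate([268, 382, 0]) cube([939, 288, 156]);
translate([268, 670, 156]) cube([939, 288, 156]);
translate([268, 958, 312]) cube([939, 288, 156]);
translate([268, 1246, 468]) cube([939, 288, 156]);
translate([268, 1534, 624]) cube([939, 288, 156]);
translate([268, 1822, 780]) cube([939, 288, 156]);


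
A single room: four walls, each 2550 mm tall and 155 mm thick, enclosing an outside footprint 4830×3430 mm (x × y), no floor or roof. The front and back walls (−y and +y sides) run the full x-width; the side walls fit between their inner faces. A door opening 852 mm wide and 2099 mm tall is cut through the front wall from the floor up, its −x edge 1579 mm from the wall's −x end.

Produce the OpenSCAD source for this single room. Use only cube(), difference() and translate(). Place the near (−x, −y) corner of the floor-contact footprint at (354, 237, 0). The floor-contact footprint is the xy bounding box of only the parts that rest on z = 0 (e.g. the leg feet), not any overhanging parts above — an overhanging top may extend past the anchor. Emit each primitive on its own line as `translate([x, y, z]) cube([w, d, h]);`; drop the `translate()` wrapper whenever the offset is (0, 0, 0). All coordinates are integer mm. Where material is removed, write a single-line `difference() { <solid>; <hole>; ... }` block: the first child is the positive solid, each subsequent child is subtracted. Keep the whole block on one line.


difference() { translate([354, 237, 0]) cube([4830, 155, 2550]); translate([1933, 237, 0]) cube([852, 155, 2099]); }
translate([354, 3512, 0]) cube([4830, 155, 2550]);
translate([354, 392, 0]) cube([155, 3120, 2550]);
translate([5029, 392, 0]) cube([155, 3120, 2550]);


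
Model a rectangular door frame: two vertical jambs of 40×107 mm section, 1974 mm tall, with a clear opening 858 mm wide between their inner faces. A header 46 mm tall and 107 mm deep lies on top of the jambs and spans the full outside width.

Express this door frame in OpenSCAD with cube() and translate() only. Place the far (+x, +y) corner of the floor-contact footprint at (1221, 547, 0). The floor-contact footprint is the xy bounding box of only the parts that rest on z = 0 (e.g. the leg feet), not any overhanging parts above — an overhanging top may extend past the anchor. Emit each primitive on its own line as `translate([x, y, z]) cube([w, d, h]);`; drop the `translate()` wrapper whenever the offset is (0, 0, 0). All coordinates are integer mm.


translate([283, 440, 0]) cube([40, 107, 1974]);
translate([1181, 440, 0]) cube([40, 107, 1974]);
translate([283, 440, 1974]) cube([938, 107, 46]);


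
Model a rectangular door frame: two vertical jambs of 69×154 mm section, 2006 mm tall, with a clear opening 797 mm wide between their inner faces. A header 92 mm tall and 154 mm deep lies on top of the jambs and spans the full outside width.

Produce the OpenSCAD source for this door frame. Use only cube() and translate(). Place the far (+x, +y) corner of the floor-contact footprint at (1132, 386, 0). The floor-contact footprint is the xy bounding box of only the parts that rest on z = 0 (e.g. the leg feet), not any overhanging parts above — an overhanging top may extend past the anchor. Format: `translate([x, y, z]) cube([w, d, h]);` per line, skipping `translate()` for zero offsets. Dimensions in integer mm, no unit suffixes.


translate([197, 232, 0]) cube([69, 154, 2006]);
translate([1063, 232, 0]) cube([69, 154, 2006]);
translate([197, 232, 2006]) cube([935, 154, 92]);


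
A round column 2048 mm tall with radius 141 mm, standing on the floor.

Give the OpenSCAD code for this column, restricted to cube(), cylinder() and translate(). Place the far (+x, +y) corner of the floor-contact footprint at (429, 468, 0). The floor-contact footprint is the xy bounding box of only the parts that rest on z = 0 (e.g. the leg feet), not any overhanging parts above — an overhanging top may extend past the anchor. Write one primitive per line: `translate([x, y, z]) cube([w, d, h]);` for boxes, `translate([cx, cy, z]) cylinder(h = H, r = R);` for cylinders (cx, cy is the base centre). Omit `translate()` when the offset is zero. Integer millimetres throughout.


translate([288, 327, 0]) cylinder(h = 2048, r = 141);


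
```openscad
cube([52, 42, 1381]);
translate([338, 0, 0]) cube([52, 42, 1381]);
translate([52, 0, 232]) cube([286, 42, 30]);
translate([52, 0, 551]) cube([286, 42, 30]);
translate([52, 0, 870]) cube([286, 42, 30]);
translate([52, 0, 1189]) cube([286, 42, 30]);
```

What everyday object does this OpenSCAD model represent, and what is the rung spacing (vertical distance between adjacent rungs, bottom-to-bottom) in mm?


A ladder. The rung spacing is 319 mm.

Two tall 52×42 posts with 4 short bars between them — a ladder. Adjacent rungs sit at z = 232 and z = 551, so the spacing is 551 − 232 = 319 mm.


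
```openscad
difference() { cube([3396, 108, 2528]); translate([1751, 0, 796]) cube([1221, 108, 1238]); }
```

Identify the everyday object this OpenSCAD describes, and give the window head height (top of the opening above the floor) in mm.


A wall with a window opening. The window head height is 2034 mm.

A wall with a rectangular opening subtracted — a window. Sill at z = 796, opening 1238 mm tall, so the head is at 796 + 1238 = 2034 mm.


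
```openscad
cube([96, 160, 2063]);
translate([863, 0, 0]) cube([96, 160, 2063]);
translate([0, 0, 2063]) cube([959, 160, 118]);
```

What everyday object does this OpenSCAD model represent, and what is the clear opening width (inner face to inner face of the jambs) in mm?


A door frame. The clear opening width is 767 mm.

Two 2063 mm tall posts with a header on top — a door frame. The left jamb is 96 mm wide at x = 0; the right jamb starts at x = 863. The clear opening is 863 − 96 = 767 mm.


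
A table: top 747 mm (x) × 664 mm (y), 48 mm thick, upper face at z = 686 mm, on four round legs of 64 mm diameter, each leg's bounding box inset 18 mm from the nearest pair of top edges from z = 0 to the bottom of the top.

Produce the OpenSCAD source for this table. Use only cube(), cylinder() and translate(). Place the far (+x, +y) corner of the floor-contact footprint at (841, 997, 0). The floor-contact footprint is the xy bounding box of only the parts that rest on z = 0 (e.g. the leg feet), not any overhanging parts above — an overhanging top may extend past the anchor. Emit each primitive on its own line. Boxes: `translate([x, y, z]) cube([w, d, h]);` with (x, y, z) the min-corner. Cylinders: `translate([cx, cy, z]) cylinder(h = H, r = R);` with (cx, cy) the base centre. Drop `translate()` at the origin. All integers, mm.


// leg_h = 686 - 48 = 638
translate([112, 351, 638]) cube([747, 664, 48]);
translate([162, 401, 0]) cylinder(h = 638, r = 32);
translate([809, 401, 0]) cylinder(h = 638, r = 32);
translate([162, 965, 0]) cylinder(h = 638, r = 32);
translate([809, 965, 0]) cylinder(h = 638, r = 32);


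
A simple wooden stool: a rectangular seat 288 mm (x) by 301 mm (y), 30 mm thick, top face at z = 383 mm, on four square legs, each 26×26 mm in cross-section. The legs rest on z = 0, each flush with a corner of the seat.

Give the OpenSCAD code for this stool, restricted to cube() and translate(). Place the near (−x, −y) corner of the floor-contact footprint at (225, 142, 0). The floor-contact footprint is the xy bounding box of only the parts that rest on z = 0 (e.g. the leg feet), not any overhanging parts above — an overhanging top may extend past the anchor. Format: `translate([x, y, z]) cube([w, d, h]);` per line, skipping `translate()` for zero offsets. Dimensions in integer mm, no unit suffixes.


translate([225, 142, 353]) cube([288, 301, 30]);
translate([225, 142, 0]) cube([26, 26, 353]);
translate([487, 142, 0]) cube([26, 26, 353]);
translate([225, 417, 0]) cube([26, 26, 353]);
translate([487, 417, 0]) cube([26, 26, 353]);


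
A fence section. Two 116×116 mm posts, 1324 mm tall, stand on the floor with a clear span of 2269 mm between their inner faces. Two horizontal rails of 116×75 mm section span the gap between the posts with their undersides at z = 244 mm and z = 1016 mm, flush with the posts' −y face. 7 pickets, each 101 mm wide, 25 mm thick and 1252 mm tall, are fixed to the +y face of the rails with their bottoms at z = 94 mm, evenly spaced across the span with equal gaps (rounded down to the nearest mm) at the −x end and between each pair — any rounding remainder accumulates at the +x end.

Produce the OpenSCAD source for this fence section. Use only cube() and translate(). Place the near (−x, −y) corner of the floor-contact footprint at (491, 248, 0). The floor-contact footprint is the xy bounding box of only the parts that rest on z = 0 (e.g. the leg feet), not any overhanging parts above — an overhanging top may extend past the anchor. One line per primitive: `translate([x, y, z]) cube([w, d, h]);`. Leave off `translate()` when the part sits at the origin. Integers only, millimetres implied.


translate([491, 248, 0]) cube([116, 116, 1324]);
translate([2876, 248, 0]) cube([116, 116, 1324]);
translate([607, 248, 244]) cube([2269, 116, 75]);
translate([607, 248, 1016]) cube([2269, 116, 75]);
translate([802, 364, 94]) cube([101, 25, 1252]);
translate([1098, 364, 94]) cube([101, 25, 1252]);
translate([1394, 364, 94]) cube([101, 25, 1252]);
translate([1690, 364, 94]) cube([101, 25, 1252]);
translate([1986, 364, 94]) cube([101, 25, 1252]);
translate([2282, 364, 94]) cube([101, 25, 1252]);
translate([2578, 364, 94]) cube([101, 25, 1252]);


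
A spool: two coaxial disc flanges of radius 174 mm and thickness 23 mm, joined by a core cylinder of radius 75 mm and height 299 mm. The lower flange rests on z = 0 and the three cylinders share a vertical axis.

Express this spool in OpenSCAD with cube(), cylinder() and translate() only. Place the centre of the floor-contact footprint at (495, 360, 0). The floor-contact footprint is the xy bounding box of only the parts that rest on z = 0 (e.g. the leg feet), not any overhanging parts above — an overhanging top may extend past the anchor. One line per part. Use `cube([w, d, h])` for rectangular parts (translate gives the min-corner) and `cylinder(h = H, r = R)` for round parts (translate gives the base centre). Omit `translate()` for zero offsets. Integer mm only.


translate([495, 360, 0]) cylinder(h = 23, r = 174);
translate([495, 360, 23]) cylinder(h = 299, r = 75);
translate([495, 360, 322]) cylinder(h = 23, r = 174);


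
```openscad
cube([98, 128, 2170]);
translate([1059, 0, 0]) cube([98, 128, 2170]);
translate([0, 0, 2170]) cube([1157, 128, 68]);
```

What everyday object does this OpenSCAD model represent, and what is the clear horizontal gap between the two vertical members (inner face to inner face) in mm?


A door frame. The clear opening width is 961 mm.

Two 2170 mm tall posts with a header on top — a door frame. The left jamb is 98 mm wide at x = 0; the right jamb starts at x = 1059. The clear opening is 1059 − 98 = 961 mm.


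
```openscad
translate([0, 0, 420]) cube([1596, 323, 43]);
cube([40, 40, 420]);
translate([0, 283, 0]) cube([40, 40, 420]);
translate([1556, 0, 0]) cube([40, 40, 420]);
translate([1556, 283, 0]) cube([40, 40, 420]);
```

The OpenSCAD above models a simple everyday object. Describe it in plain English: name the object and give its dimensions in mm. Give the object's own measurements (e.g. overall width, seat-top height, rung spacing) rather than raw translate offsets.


A bench: a 1596×323 mm seat slab, 43 mm thick, top at z = 463 mm, on four 40×40 mm square legs flush with the seat corners and standing on z = 0.


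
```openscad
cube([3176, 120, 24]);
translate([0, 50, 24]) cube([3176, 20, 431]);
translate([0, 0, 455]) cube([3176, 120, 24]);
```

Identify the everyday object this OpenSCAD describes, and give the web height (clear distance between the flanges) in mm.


An I-beam. The web height is 431 mm.

Two wide flanges with a thin centred web — an I-beam. Overall 479 mm minus two 24 mm flanges gives a web of 479 − 2·24 = 431 mm.


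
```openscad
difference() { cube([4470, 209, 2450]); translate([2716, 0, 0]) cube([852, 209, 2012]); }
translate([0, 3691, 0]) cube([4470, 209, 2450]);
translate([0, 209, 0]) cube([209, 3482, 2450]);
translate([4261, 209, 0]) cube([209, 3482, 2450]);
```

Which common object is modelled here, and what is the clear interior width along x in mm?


A single room. The interior width is 4052 mm.

Four walls enclosing a rectangle with a door in the front wall — a room. Outside width 4470 minus two 209 mm walls gives 4052 mm.


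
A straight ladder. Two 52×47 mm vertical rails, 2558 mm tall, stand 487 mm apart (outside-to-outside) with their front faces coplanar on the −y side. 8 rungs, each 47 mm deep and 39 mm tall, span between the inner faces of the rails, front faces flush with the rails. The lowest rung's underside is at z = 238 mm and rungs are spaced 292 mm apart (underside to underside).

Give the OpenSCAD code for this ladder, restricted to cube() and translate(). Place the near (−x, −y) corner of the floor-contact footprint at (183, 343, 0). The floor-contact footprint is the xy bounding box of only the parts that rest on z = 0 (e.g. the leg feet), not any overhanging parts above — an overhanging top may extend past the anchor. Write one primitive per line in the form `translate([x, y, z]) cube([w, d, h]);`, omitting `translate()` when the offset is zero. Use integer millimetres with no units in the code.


translate([183, 343, 0]) cube([52, 47, 2558]);
translate([618, 343, 0]) cube([52, 47, 2558]);
translate([235, 343, 238]) cube([383, 47, 39]);
translate([235, 343, 530]) cube([383, 47, 39]);
translate([235, 343, 822]) cube([383, 47, 39]);
translate([235, 343, 1114]) cube([383, 47, 39]);
translate([235, 343, 1406]) cube([383, 47, 39]);
translate([235, 343, 1698]) cube([383, 47, 39]);
translate([235, 343, 1990]) cube([383, 47, 39]);
translate([235, 343, 2282]) cube([383, 47, 39]);


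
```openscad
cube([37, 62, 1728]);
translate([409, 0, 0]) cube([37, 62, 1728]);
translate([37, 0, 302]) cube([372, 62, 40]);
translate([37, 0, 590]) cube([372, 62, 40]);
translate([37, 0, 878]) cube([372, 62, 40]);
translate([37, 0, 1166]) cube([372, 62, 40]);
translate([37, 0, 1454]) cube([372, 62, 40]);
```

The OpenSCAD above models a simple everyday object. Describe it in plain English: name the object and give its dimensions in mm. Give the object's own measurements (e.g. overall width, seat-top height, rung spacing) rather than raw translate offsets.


A straight ladder. Two 37×62 mm vertical rails, 1728 mm tall, stand 446 mm apart (outside-to-outside) with their front faces coplanar on the −y side. 5 rungs, each 62 mm deep and 40 mm tall, span between the inner faces of the rails, front faces flush with the rails. The lowest rung's underside is at z = 302 mm and rungs are spaced 288 mm apart (underside to underside).


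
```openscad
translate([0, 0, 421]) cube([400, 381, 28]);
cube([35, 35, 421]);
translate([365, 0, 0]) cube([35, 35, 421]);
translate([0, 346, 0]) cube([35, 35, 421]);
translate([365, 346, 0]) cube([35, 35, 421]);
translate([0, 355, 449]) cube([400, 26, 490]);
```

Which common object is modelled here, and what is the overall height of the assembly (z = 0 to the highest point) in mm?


A chair. The overall height is 939 mm.

A slab on four corner posts with a tall panel at the back — a chair. The seat slab sits at z = 421 with thickness 28, and the 490 mm backrest starts at the seat top, so the overall height is 421 + 28 + 490 = 939 mm.


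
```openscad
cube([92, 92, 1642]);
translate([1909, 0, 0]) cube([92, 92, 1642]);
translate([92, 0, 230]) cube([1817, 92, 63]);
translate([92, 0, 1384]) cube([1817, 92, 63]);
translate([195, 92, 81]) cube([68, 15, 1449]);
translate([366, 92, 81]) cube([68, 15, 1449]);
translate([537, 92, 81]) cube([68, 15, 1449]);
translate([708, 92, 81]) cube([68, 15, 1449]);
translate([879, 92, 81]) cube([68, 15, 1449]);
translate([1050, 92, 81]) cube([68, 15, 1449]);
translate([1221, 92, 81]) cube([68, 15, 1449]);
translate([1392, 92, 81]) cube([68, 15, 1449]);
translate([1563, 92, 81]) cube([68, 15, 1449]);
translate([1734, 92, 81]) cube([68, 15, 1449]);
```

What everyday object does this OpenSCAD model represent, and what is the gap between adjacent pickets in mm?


A fence section. The picket gap is 103 mm.

Two posts, two rails, 10 pickets — a fence section. Span 1817 mm holds 10 pickets of 68 mm with 11 equal gaps: ⌊(1817 − 10·68) / 11⌋ = 103 mm.


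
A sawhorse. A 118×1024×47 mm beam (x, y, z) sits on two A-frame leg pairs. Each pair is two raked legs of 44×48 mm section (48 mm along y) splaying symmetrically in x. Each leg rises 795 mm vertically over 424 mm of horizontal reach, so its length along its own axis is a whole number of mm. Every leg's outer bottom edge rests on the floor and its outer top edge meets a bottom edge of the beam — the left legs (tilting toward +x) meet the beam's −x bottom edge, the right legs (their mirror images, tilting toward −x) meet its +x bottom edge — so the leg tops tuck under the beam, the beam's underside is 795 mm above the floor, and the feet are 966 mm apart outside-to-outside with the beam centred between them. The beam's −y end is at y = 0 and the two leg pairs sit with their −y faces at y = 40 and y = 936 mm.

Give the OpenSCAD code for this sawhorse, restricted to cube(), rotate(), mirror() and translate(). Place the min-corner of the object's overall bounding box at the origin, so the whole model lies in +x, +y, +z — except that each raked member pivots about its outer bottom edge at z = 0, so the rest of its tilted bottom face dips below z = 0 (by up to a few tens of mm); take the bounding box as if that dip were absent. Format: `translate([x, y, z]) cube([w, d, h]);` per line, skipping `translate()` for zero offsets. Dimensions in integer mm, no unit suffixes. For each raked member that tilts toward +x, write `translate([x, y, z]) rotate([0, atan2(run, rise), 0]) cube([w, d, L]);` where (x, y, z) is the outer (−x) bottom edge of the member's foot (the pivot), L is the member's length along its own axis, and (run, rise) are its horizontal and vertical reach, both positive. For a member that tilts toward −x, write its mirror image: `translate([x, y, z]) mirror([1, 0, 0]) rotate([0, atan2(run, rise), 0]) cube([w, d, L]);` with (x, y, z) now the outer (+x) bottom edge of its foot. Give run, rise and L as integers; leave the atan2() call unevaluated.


translate([424, 0, 795]) cube([118, 1024, 47]);
translate([0, 40, 0]) rotate([0, atan2(424, 795), 0]) cube([44, 48, 901]);
translate([966, 40, 0]) mirror([1, 0, 0]) rotate([0, atan2(424, 795), 0]) cube([44, 48, 901]);
translate([0, 936, 0]) rotate([0, atan2(424, 795), 0]) cube([44, 48, 901]);
translate([966, 936, 0]) mirror([1, 0, 0]) rotate([0, atan2(424, 795), 0]) cube([44, 48, 901]);


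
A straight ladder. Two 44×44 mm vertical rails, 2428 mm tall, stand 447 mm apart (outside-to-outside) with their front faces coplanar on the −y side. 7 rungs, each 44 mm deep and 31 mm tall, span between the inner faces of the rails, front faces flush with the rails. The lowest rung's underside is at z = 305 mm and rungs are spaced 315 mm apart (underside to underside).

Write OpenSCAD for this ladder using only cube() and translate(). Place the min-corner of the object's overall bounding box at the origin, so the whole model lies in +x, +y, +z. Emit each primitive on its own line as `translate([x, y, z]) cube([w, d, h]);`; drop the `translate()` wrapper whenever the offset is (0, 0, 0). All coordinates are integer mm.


cube([44, 44, 2428]);
translate([403, 0, 0]) cube([44, 44, 2428]);
translate([44, 0, 305]) cube([359, 44, 31]);
translate([44, 0, 620]) cube([359, 44, 31]);
translate([44, 0, 935]) cube([359, 44, 31]);
translate([44, 0, 1250]) cube([359, 44, 31]);
translate([44, 0, 1565]) cube([359, 44, 31]);
translate([44, 0, 1880]) cube([359, 44, 31]);
translate([44, 0, 2195]) cube([359, 44, 31]);


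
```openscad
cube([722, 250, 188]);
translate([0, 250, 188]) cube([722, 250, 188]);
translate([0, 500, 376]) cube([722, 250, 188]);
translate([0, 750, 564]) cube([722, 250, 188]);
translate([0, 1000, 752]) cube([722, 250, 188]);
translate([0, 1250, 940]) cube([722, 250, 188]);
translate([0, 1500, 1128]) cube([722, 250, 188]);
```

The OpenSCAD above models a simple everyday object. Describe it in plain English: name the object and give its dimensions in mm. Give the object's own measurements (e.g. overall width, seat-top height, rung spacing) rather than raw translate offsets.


A straight staircase of 7 solid steps. Each step is 722 mm wide (x), 250 mm deep (y, the going) and 188 mm tall (the rise). The first step rests on the floor; each subsequent step sits one going further in +y and one rise higher in +z, directly behind and above the previous step with no overlap.


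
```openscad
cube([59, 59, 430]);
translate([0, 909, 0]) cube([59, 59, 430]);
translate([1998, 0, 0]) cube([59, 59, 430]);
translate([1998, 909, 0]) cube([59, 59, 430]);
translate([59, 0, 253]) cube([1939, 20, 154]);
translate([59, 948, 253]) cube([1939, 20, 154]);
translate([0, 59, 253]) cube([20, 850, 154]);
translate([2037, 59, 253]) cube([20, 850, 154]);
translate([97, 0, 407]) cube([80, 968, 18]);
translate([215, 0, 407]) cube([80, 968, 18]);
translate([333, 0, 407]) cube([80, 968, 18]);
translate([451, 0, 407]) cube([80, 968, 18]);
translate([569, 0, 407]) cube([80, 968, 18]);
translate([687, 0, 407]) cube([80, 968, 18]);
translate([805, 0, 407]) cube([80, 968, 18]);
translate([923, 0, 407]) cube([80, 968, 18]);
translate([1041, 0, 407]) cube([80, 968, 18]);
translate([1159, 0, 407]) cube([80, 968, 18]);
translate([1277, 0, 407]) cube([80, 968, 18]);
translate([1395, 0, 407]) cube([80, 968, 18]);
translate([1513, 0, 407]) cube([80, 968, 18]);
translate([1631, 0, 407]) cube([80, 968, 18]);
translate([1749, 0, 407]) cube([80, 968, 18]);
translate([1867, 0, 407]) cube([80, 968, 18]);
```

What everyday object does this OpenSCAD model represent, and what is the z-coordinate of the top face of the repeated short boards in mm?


A bed frame. The slat-top height is 425 mm.

Four posts, four rails, and a row of slats — a bed frame. Slats sit on the rails at z = 253 + 154 = 407; with slat thickness 18, the top is 425 mm.


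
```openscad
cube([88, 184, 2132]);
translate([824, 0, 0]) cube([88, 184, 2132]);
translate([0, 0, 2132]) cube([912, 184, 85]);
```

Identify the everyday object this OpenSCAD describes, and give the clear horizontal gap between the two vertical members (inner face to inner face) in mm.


A door frame. The clear opening width is 736 mm.

Two 2132 mm tall posts with a header on top — a door frame. The left jamb is 88 mm wide at x = 0; the right jamb starts at x = 824. The clear opening is 824 − 88 = 736 mm.


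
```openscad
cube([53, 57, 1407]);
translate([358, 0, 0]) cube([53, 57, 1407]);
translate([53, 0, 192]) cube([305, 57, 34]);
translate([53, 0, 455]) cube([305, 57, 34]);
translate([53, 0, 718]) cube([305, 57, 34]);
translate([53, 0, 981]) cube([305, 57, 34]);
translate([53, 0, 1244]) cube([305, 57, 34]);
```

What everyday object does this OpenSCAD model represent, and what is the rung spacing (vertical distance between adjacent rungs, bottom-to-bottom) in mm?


A ladder. The rung spacing is 263 mm.

Two tall 53×57 posts with 5 short bars between them — a ladder. Adjacent rungs sit at z = 192 and z = 455, so the spacing is 455 − 192 = 263 mm.


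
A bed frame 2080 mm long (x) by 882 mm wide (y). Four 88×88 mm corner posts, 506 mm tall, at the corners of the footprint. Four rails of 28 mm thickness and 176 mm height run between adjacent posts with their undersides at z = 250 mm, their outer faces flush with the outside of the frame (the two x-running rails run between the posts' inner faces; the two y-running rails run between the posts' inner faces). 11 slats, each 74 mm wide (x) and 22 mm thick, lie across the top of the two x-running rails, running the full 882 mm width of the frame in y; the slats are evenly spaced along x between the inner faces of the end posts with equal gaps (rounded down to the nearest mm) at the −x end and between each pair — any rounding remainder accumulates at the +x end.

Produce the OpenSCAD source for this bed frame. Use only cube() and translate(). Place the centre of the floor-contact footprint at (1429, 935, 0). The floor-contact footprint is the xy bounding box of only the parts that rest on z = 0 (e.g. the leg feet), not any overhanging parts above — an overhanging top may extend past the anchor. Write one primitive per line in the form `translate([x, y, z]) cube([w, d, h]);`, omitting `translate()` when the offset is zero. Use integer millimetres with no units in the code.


// slat z = rail_z + rail_h = 250 + 176 = 426
// slat gap = ⌊(1904 − 11·74) / 12⌋ = 90
translate([389, 494, 0]) cube([88, 88, 506]);
translate([389, 1288, 0]) cube([88, 88, 506]);
translate([2381, 494, 0]) cube([88, 88, 506]);
translate([2381, 1288, 0]) cube([88, 88, 506]);
translate([477, 494, 250]) cube([1904, 28, 176]);
translate([477, 1348, 250]) cube([1904, 28, 176]);
translate([389, 582, 250]) cube([28, 706, 176]);
translate([2441, 582, 250]) cube([28, 706, 176]);
translate([567, 494, 426]) cube([74, 882, 22]);
translate([731, 494, 426]) cube([74, 882, 22]);
translate([895, 494, 426]) cube([74, 882, 22]);
translate([1059, 494, 426]) cube([74, 882, 22]);
translate([1223, 494, 426]) cube([74, 882, 22]);
translate([1387, 494, 426]) cube([74, 882, 22]);
translate([1551, 494, 426]) cube([74, 882, 22]);
translate([1715, 494, 426]) cube([74, 882, 22]);
translate([1879, 494, 426]) cube([74, 882, 22]);
translate([2043, 494, 426]) cube([74, 882, 22]);
translate([2207, 494, 426]) cube([74, 882, 22]);


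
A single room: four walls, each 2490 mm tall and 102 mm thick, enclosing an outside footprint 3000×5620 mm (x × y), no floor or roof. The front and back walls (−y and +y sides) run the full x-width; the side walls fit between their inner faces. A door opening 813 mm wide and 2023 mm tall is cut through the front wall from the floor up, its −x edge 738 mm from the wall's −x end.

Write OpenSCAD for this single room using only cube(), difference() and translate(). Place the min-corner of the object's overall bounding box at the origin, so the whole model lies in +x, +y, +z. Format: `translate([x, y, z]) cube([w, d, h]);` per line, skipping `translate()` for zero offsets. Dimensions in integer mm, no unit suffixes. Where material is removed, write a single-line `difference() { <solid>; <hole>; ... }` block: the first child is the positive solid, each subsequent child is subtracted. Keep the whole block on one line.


difference() { cube([3000, 102, 2490]); translate([738, 0, 0]) cube([813, 102, 2023]); }
translate([0, 5518, 0]) cube([3000, 102, 2490]);
translate([0, 102, 0]) cube([102, 5416, 2490]);
translate([2898, 102, 0]) cube([102, 5416, 2490]);


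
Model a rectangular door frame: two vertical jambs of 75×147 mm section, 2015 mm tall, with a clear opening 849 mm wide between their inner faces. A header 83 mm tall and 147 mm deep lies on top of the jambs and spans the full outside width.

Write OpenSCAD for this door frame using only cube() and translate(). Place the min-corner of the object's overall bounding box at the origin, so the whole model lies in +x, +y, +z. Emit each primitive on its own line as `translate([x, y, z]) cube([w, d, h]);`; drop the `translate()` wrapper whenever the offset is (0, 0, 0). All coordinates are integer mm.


cube([75, 147, 2015]);
translate([924, 0, 0]) cube([75, 147, 2015]);
translate([0, 0, 2015]) cube([999, 147, 83]);


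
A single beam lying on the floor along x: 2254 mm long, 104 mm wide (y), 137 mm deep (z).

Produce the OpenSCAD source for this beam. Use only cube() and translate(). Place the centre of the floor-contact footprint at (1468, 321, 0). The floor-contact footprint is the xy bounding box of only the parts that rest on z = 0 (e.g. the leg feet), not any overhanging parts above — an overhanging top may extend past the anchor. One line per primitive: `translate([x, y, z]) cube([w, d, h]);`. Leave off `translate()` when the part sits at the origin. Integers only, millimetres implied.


translate([341, 269, 0]) cube([2254, 104, 137]);


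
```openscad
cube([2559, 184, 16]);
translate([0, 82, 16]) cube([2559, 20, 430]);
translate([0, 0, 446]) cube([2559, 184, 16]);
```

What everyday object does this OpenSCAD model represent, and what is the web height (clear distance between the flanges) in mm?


An I-beam. The web height is 430 mm.

Two wide flanges with a thin centred web — an I-beam. Overall 462 mm minus two 16 mm flanges gives a web of 462 − 2·16 = 430 mm.


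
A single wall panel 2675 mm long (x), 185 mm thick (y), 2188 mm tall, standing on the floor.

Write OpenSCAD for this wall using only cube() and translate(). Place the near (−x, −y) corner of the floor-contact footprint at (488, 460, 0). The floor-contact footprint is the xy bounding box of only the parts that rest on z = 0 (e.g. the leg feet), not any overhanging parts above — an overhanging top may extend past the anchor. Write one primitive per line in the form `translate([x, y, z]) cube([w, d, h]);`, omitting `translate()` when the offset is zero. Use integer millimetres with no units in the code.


translate([488, 460, 0]) cube([2675, 185, 2188]);


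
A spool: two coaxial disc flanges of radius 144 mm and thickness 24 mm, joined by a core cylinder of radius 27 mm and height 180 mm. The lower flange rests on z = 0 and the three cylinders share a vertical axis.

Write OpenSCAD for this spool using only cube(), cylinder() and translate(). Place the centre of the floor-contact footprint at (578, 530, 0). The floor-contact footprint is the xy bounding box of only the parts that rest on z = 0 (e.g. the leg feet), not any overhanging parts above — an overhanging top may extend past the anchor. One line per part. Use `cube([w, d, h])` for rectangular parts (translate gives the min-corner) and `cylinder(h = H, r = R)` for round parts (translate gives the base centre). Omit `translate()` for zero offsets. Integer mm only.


translate([578, 530, 0]) cylinder(h = 24, r = 144);
translate([578, 530, 24]) cylinder(h = 180, r = 27);
translate([578, 530, 204]) cylinder(h = 24, r = 144);


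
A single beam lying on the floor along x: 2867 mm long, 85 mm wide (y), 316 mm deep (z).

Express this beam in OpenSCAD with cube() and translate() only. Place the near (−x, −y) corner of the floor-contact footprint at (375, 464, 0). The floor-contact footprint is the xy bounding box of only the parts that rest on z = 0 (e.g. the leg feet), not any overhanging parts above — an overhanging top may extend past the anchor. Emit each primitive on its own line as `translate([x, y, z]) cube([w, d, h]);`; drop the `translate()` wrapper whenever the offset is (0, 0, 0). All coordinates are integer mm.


translate([375, 464, 0]) cube([2867, 85, 316]);


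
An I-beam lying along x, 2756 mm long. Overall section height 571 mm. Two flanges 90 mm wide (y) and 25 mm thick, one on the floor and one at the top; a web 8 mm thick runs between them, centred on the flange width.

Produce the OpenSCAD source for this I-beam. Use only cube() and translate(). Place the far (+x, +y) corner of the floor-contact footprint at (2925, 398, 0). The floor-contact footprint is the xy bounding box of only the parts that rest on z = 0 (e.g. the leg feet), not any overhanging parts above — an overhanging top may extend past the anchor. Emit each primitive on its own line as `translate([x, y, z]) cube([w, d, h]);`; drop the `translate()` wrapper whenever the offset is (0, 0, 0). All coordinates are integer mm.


translate([169, 308, 0]) cube([2756, 90, 25]);
translate([169, 349, 25]) cube([2756, 8, 521]);
translate([169, 308, 546]) cube([2756, 90, 25]);


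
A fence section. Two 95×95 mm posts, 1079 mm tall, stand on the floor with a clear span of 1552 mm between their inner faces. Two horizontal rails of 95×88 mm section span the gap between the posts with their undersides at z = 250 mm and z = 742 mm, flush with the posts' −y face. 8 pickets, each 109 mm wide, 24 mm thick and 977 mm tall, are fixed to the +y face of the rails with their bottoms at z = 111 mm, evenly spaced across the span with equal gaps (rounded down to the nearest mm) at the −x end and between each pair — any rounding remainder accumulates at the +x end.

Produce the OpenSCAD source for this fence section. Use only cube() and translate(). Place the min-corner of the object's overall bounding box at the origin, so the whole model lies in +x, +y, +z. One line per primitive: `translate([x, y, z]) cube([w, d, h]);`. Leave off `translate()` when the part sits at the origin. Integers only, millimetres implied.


cube([95, 95, 1079]);
translate([1647, 0, 0]) cube([95, 95, 1079]);
translate([95, 0, 250]) cube([1552, 95, 88]);
translate([95, 0, 742]) cube([1552, 95, 88]);
translate([170, 95, 111]) cube([109, 24, 977]);
translate([354, 95, 111]) cube([109, 24, 977]);
translate([538, 95, 111]) cube([109, 24, 977]);
translate([722, 95, 111]) cube([109, 24, 977]);
translate([906, 95, 111]) cube([109, 24, 977]);
translate([1090, 95, 111]) cube([109, 24, 977]);
translate([1274, 95, 111]) cube([109, 24, 977]);
translate([1458, 95, 111]) cube([109, 24, 977]);


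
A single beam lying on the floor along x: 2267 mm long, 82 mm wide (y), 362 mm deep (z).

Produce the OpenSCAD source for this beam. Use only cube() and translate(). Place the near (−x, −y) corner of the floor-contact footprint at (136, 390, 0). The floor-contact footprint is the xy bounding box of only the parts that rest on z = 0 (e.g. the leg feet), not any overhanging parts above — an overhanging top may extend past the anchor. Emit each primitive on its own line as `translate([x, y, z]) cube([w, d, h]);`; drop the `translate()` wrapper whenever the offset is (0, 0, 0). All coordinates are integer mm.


translate([136, 390, 0]) cube([2267, 82, 362]);


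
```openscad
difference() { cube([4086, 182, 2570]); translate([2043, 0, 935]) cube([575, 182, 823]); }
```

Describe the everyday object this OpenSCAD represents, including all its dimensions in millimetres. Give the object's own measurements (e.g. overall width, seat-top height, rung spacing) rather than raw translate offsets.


A wall 4086 mm long (x), 182 mm thick (y), 2570 mm tall, with a rectangular window opening cut through it. The opening is 575 mm wide and 823 mm tall; its sill is at z = 935 mm and its near (−x) edge is 2043 mm from the wall's −x end. The opening passes through the full wall thickness.


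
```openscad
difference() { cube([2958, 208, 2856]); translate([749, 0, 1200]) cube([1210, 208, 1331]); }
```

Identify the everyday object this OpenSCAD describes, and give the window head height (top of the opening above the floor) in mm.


A wall with a window opening. The window head height is 2531 mm.

A wall with a rectangular opening subtracted — a window. Sill at z = 1200, opening 1331 mm tall, so the head is at 1200 + 1331 = 2531 mm.


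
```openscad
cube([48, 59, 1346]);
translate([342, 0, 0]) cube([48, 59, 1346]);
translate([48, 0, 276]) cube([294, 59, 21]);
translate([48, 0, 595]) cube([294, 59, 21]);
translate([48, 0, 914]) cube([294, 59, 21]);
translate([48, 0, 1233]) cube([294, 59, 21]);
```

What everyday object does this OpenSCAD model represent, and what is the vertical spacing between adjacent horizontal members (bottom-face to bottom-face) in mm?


A ladder. The rung spacing is 319 mm.

Two tall 48×59 posts with 4 short bars between them — a ladder. Adjacent rungs sit at z = 276 and z = 595, so the spacing is 595 − 276 = 319 mm.


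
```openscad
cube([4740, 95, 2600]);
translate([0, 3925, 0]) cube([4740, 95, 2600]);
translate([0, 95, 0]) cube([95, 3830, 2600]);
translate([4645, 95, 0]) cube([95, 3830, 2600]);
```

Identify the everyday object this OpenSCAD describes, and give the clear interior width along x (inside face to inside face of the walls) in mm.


A house (or room) frame. The interior width is 4550 mm.

Four 2600 mm walls enclosing a rectangle with no floor or roof — a room or house frame. Outside width is 4740 mm and wall thickness is 95 mm, so the interior width is 4740 − 2 × 95 = 4550 mm.


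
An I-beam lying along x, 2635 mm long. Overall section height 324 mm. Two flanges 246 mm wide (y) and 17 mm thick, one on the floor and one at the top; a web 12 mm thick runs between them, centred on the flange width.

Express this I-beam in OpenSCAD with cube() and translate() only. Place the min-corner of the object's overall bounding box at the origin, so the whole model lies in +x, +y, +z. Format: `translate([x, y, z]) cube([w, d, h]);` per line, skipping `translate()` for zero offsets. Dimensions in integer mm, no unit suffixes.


cube([2635, 246, 17]);
translate([0, 117, 17]) cube([2635, 12, 290]);
translate([0, 0, 307]) cube([2635, 246, 17]);


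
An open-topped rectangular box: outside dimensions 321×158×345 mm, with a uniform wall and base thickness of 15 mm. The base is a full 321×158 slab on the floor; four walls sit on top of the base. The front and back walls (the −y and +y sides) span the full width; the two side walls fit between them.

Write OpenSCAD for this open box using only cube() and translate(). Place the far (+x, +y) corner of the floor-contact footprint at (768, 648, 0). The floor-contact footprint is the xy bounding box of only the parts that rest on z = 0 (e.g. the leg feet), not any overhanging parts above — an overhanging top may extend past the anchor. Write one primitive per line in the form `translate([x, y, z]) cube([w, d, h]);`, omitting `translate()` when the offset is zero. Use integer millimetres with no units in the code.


translate([447, 490, 0]) cube([321, 158, 15]);
translate([447, 490, 15]) cube([321, 15, 330]);
translate([447, 633, 15]) cube([321, 15, 330]);
translate([447, 505, 15]) cube([15, 128, 330]);
translate([753, 505, 15]) cube([15, 128, 330]);


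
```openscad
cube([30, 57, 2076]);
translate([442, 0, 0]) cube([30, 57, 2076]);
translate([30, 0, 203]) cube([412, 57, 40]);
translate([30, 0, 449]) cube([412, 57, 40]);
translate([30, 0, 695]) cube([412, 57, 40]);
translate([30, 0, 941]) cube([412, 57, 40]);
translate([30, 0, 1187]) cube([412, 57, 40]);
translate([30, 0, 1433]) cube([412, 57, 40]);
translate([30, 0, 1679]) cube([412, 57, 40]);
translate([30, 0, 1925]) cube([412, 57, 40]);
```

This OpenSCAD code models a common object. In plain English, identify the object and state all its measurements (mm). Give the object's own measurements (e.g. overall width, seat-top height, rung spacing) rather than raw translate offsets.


A straight ladder. Two 30×57 mm vertical rails, 2076 mm tall, stand 472 mm apart (outside-to-outside) with their front faces coplanar on the −y side. 8 rungs, each 57 mm deep and 40 mm tall, span between the inner faces of the rails, front faces flush with the rails. The lowest rung's underside is at z = 203 mm and rungs are spaced 246 mm apart (underside to underside).


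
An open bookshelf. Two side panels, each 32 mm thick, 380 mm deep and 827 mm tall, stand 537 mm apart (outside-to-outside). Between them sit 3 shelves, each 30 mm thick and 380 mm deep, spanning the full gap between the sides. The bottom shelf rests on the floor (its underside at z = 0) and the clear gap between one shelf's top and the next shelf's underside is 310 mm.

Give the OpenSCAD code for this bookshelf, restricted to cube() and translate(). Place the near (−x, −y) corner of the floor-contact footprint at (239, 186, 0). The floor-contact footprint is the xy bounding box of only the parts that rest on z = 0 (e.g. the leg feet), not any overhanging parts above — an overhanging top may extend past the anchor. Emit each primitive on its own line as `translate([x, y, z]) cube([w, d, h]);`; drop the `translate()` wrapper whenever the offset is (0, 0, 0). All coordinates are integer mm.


translate([239, 186, 0]) cube([32, 380, 827]);
translate([744, 186, 0]) cube([32, 380, 827]);
translate([271, 186, 0]) cube([473, 380, 30]);
translate([271, 186, 340]) cube([473, 380, 30]);
translate([271, 186, 680]) cube([473, 380, 30]);
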